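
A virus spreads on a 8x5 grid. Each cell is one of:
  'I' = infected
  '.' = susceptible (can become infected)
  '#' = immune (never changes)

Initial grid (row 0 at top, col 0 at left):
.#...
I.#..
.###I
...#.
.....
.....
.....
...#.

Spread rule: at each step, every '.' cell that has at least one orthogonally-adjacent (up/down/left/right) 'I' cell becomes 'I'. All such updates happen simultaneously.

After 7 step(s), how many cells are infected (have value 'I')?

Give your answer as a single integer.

Answer: 33

Derivation:
Step 0 (initial): 2 infected
Step 1: +5 new -> 7 infected
Step 2: +4 new -> 11 infected
Step 3: +5 new -> 16 infected
Step 4: +7 new -> 23 infected
Step 5: +5 new -> 28 infected
Step 6: +3 new -> 31 infected
Step 7: +2 new -> 33 infected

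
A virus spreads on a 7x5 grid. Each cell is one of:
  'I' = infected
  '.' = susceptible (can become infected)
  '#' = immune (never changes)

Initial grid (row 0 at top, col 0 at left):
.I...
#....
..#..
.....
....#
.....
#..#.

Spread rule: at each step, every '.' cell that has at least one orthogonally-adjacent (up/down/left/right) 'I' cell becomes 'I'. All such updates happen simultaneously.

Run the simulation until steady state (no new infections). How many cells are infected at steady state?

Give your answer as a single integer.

Step 0 (initial): 1 infected
Step 1: +3 new -> 4 infected
Step 2: +3 new -> 7 infected
Step 3: +4 new -> 11 infected
Step 4: +5 new -> 16 infected
Step 5: +5 new -> 21 infected
Step 6: +5 new -> 26 infected
Step 7: +2 new -> 28 infected
Step 8: +1 new -> 29 infected
Step 9: +1 new -> 30 infected
Step 10: +0 new -> 30 infected

Answer: 30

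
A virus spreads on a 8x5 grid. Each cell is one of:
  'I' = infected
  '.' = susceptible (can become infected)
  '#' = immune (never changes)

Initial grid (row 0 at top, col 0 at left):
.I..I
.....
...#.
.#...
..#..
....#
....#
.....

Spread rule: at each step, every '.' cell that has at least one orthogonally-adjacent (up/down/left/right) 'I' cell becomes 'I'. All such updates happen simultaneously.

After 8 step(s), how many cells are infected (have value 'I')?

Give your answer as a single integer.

Answer: 32

Derivation:
Step 0 (initial): 2 infected
Step 1: +5 new -> 7 infected
Step 2: +5 new -> 12 infected
Step 3: +3 new -> 15 infected
Step 4: +4 new -> 19 infected
Step 5: +2 new -> 21 infected
Step 6: +3 new -> 24 infected
Step 7: +4 new -> 28 infected
Step 8: +4 new -> 32 infected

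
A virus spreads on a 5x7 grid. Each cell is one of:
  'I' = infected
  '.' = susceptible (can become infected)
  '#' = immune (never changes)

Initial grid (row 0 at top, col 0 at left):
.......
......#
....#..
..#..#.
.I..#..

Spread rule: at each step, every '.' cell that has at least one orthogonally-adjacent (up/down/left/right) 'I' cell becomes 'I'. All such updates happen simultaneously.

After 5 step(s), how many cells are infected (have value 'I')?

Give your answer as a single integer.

Answer: 19

Derivation:
Step 0 (initial): 1 infected
Step 1: +3 new -> 4 infected
Step 2: +3 new -> 7 infected
Step 3: +4 new -> 11 infected
Step 4: +5 new -> 16 infected
Step 5: +3 new -> 19 infected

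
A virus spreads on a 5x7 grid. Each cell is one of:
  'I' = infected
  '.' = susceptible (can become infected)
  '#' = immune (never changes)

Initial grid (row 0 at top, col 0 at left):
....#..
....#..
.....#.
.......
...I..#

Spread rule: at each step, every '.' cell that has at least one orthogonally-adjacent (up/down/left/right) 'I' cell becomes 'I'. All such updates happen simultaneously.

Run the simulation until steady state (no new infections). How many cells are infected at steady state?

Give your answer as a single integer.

Answer: 31

Derivation:
Step 0 (initial): 1 infected
Step 1: +3 new -> 4 infected
Step 2: +5 new -> 9 infected
Step 3: +6 new -> 15 infected
Step 4: +5 new -> 20 infected
Step 5: +4 new -> 24 infected
Step 6: +3 new -> 27 infected
Step 7: +3 new -> 30 infected
Step 8: +1 new -> 31 infected
Step 9: +0 new -> 31 infected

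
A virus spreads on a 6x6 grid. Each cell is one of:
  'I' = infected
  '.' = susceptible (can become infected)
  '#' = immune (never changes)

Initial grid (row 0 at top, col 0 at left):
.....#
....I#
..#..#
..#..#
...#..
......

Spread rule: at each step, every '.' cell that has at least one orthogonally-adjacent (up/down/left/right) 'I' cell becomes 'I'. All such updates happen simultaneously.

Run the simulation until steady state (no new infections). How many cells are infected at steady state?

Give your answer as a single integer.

Step 0 (initial): 1 infected
Step 1: +3 new -> 4 infected
Step 2: +4 new -> 8 infected
Step 3: +4 new -> 12 infected
Step 4: +5 new -> 17 infected
Step 5: +5 new -> 22 infected
Step 6: +3 new -> 25 infected
Step 7: +3 new -> 28 infected
Step 8: +1 new -> 29 infected
Step 9: +0 new -> 29 infected

Answer: 29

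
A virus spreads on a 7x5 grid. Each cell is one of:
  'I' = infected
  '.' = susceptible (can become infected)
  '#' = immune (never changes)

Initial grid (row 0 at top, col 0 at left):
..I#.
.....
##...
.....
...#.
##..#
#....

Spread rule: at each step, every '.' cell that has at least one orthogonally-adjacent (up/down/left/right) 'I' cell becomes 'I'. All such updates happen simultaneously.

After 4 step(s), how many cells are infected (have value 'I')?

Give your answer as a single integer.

Answer: 16

Derivation:
Step 0 (initial): 1 infected
Step 1: +2 new -> 3 infected
Step 2: +4 new -> 7 infected
Step 3: +4 new -> 11 infected
Step 4: +5 new -> 16 infected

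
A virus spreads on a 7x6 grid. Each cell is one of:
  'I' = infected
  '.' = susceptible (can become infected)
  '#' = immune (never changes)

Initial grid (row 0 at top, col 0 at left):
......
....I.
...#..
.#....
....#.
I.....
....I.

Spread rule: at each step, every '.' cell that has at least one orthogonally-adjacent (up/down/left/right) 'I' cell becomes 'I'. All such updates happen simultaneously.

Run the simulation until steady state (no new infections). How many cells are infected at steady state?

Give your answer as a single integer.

Step 0 (initial): 3 infected
Step 1: +10 new -> 13 infected
Step 2: +12 new -> 25 infected
Step 3: +9 new -> 34 infected
Step 4: +4 new -> 38 infected
Step 5: +1 new -> 39 infected
Step 6: +0 new -> 39 infected

Answer: 39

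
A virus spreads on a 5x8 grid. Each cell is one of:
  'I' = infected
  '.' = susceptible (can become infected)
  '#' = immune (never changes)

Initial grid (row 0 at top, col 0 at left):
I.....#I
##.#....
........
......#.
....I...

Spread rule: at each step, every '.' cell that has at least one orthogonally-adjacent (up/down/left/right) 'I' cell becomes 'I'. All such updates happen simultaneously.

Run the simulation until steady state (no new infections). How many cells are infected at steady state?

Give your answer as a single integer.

Answer: 35

Derivation:
Step 0 (initial): 3 infected
Step 1: +5 new -> 8 infected
Step 2: +8 new -> 16 infected
Step 3: +11 new -> 27 infected
Step 4: +5 new -> 32 infected
Step 5: +2 new -> 34 infected
Step 6: +1 new -> 35 infected
Step 7: +0 new -> 35 infected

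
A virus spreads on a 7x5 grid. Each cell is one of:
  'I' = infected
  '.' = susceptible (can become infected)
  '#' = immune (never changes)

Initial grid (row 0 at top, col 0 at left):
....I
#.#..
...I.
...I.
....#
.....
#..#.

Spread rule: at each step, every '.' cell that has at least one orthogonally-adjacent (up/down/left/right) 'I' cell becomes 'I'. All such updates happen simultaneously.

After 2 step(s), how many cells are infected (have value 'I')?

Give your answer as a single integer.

Answer: 16

Derivation:
Step 0 (initial): 3 infected
Step 1: +8 new -> 11 infected
Step 2: +5 new -> 16 infected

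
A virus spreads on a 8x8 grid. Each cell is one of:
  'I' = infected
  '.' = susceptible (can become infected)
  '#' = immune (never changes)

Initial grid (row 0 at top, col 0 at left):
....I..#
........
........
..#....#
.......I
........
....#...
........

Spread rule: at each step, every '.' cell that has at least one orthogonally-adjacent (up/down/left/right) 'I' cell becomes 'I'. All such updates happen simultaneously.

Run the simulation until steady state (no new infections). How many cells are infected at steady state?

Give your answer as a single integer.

Answer: 60

Derivation:
Step 0 (initial): 2 infected
Step 1: +5 new -> 7 infected
Step 2: +9 new -> 16 infected
Step 3: +12 new -> 28 infected
Step 4: +10 new -> 38 infected
Step 5: +5 new -> 43 infected
Step 6: +6 new -> 49 infected
Step 7: +5 new -> 54 infected
Step 8: +3 new -> 57 infected
Step 9: +2 new -> 59 infected
Step 10: +1 new -> 60 infected
Step 11: +0 new -> 60 infected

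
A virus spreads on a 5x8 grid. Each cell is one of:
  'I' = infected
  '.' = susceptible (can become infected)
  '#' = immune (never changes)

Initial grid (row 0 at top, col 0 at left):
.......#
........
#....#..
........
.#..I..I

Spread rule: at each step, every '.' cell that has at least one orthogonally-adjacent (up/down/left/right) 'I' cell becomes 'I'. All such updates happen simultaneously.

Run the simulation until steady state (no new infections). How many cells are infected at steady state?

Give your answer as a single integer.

Answer: 36

Derivation:
Step 0 (initial): 2 infected
Step 1: +5 new -> 7 infected
Step 2: +6 new -> 13 infected
Step 3: +5 new -> 18 infected
Step 4: +6 new -> 24 infected
Step 5: +6 new -> 30 infected
Step 6: +3 new -> 33 infected
Step 7: +2 new -> 35 infected
Step 8: +1 new -> 36 infected
Step 9: +0 new -> 36 infected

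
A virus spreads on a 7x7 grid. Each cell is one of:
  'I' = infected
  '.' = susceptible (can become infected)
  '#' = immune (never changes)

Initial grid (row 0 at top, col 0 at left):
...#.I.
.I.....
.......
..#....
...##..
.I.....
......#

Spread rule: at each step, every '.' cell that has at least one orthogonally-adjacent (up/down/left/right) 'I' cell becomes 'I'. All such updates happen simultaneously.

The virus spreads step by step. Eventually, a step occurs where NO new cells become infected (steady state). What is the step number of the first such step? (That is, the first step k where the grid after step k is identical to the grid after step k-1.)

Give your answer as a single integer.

Answer: 6

Derivation:
Step 0 (initial): 3 infected
Step 1: +11 new -> 14 infected
Step 2: +14 new -> 28 infected
Step 3: +7 new -> 35 infected
Step 4: +6 new -> 41 infected
Step 5: +3 new -> 44 infected
Step 6: +0 new -> 44 infected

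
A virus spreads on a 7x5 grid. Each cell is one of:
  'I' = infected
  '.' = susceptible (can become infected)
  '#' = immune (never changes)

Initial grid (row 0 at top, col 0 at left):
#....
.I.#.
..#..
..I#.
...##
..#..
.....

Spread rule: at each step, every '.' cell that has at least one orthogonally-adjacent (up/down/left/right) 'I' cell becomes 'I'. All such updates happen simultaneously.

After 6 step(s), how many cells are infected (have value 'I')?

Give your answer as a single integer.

Answer: 23

Derivation:
Step 0 (initial): 2 infected
Step 1: +6 new -> 8 infected
Step 2: +4 new -> 12 infected
Step 3: +3 new -> 15 infected
Step 4: +3 new -> 18 infected
Step 5: +3 new -> 21 infected
Step 6: +2 new -> 23 infected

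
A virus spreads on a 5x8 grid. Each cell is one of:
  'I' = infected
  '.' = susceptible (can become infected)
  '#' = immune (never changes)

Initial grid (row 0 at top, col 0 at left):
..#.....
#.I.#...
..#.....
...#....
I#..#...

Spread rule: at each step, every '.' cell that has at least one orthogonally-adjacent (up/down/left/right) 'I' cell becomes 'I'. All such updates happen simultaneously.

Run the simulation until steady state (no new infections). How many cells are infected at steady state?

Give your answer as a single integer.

Step 0 (initial): 2 infected
Step 1: +3 new -> 5 infected
Step 2: +6 new -> 11 infected
Step 3: +4 new -> 15 infected
Step 4: +4 new -> 19 infected
Step 5: +5 new -> 24 infected
Step 6: +5 new -> 29 infected
Step 7: +3 new -> 32 infected
Step 8: +1 new -> 33 infected
Step 9: +0 new -> 33 infected

Answer: 33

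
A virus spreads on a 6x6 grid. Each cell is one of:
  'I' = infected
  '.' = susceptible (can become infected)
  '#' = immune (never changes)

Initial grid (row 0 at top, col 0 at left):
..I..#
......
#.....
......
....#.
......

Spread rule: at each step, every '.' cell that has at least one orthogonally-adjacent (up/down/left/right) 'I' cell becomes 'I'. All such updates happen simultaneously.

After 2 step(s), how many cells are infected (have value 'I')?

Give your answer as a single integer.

Answer: 9

Derivation:
Step 0 (initial): 1 infected
Step 1: +3 new -> 4 infected
Step 2: +5 new -> 9 infected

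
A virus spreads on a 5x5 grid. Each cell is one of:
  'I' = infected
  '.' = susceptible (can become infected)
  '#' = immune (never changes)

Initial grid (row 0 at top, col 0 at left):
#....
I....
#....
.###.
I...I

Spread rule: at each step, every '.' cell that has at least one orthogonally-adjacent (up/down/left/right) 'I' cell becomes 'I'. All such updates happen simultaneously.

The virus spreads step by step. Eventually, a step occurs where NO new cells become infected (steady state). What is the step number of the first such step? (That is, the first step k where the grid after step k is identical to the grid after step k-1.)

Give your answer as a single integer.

Step 0 (initial): 3 infected
Step 1: +5 new -> 8 infected
Step 2: +5 new -> 13 infected
Step 3: +5 new -> 18 infected
Step 4: +2 new -> 20 infected
Step 5: +0 new -> 20 infected

Answer: 5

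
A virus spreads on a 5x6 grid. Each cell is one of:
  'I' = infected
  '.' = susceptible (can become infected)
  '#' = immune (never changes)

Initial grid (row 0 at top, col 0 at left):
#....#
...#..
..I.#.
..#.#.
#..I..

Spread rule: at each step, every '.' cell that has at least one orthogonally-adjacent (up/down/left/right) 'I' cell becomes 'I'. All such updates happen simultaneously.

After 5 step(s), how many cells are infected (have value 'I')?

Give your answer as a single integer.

Answer: 23

Derivation:
Step 0 (initial): 2 infected
Step 1: +6 new -> 8 infected
Step 2: +6 new -> 14 infected
Step 3: +5 new -> 19 infected
Step 4: +2 new -> 21 infected
Step 5: +2 new -> 23 infected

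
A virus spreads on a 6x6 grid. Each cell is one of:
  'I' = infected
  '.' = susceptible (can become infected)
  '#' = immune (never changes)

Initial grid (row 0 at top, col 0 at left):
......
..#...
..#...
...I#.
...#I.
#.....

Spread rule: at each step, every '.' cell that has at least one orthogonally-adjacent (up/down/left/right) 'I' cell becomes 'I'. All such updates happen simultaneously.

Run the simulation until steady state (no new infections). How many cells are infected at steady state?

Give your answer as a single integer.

Answer: 31

Derivation:
Step 0 (initial): 2 infected
Step 1: +4 new -> 6 infected
Step 2: +7 new -> 13 infected
Step 3: +7 new -> 20 infected
Step 4: +7 new -> 27 infected
Step 5: +3 new -> 30 infected
Step 6: +1 new -> 31 infected
Step 7: +0 new -> 31 infected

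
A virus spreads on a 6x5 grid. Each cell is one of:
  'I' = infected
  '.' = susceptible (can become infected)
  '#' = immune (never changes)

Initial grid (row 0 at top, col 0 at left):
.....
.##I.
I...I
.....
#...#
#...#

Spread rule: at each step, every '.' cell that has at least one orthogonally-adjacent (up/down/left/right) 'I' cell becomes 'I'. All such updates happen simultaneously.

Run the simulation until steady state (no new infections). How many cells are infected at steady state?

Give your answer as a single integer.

Answer: 24

Derivation:
Step 0 (initial): 3 infected
Step 1: +7 new -> 10 infected
Step 2: +6 new -> 16 infected
Step 3: +4 new -> 20 infected
Step 4: +3 new -> 23 infected
Step 5: +1 new -> 24 infected
Step 6: +0 new -> 24 infected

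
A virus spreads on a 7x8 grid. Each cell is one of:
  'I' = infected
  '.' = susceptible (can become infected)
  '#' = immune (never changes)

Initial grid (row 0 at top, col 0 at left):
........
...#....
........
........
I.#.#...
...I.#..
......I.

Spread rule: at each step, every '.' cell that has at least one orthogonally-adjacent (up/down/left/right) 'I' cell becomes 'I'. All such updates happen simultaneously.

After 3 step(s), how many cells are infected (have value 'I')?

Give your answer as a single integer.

Answer: 31

Derivation:
Step 0 (initial): 3 infected
Step 1: +10 new -> 13 infected
Step 2: +9 new -> 22 infected
Step 3: +9 new -> 31 infected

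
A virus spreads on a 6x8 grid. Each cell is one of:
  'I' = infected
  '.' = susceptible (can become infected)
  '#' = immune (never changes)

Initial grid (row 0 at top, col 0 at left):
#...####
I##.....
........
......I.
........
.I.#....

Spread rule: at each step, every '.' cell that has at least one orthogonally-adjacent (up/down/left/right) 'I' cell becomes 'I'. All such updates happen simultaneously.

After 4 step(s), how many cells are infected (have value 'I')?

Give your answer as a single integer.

Step 0 (initial): 3 infected
Step 1: +8 new -> 11 infected
Step 2: +12 new -> 23 infected
Step 3: +10 new -> 33 infected
Step 4: +3 new -> 36 infected

Answer: 36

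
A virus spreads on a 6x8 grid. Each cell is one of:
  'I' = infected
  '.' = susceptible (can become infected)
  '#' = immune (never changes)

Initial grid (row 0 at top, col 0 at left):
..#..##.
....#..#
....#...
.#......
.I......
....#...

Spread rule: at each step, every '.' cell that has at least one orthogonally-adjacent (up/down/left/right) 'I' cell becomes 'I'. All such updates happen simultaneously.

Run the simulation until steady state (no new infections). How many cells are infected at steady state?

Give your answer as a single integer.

Step 0 (initial): 1 infected
Step 1: +3 new -> 4 infected
Step 2: +5 new -> 9 infected
Step 3: +5 new -> 14 infected
Step 4: +6 new -> 20 infected
Step 5: +6 new -> 26 infected
Step 6: +6 new -> 32 infected
Step 7: +5 new -> 37 infected
Step 8: +2 new -> 39 infected
Step 9: +0 new -> 39 infected

Answer: 39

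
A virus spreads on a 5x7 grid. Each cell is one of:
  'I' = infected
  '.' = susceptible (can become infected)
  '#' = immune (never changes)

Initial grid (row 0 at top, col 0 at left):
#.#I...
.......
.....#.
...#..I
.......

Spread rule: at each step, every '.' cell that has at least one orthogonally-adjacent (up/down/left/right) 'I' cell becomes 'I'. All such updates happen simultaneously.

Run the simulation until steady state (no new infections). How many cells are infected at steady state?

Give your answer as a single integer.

Answer: 31

Derivation:
Step 0 (initial): 2 infected
Step 1: +5 new -> 7 infected
Step 2: +7 new -> 14 infected
Step 3: +6 new -> 20 infected
Step 4: +5 new -> 25 infected
Step 5: +3 new -> 28 infected
Step 6: +2 new -> 30 infected
Step 7: +1 new -> 31 infected
Step 8: +0 new -> 31 infected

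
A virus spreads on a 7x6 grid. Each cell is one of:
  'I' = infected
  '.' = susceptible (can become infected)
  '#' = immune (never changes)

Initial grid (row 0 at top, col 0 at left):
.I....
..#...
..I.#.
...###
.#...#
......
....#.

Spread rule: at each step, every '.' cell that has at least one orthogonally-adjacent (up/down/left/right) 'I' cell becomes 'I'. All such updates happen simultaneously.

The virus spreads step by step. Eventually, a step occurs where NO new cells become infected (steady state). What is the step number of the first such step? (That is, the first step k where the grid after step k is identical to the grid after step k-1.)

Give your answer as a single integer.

Step 0 (initial): 2 infected
Step 1: +6 new -> 8 infected
Step 2: +6 new -> 14 infected
Step 3: +5 new -> 19 infected
Step 4: +7 new -> 26 infected
Step 5: +5 new -> 31 infected
Step 6: +2 new -> 33 infected
Step 7: +1 new -> 34 infected
Step 8: +0 new -> 34 infected

Answer: 8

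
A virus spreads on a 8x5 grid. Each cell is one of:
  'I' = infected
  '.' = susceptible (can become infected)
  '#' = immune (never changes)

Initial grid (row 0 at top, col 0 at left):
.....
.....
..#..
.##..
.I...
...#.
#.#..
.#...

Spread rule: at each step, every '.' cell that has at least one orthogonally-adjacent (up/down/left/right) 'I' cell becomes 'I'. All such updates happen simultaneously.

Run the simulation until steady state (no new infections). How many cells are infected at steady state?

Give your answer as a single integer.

Answer: 32

Derivation:
Step 0 (initial): 1 infected
Step 1: +3 new -> 4 infected
Step 2: +5 new -> 9 infected
Step 3: +3 new -> 12 infected
Step 4: +5 new -> 17 infected
Step 5: +5 new -> 22 infected
Step 6: +6 new -> 28 infected
Step 7: +3 new -> 31 infected
Step 8: +1 new -> 32 infected
Step 9: +0 new -> 32 infected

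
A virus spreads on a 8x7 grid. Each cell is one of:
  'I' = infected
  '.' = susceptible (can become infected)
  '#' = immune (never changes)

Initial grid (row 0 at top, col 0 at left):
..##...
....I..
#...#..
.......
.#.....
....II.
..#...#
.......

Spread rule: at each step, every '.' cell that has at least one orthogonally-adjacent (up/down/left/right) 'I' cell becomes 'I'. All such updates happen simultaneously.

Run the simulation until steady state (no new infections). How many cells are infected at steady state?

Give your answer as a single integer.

Answer: 49

Derivation:
Step 0 (initial): 3 infected
Step 1: +9 new -> 12 infected
Step 2: +13 new -> 25 infected
Step 3: +10 new -> 35 infected
Step 4: +7 new -> 42 infected
Step 5: +5 new -> 47 infected
Step 6: +2 new -> 49 infected
Step 7: +0 new -> 49 infected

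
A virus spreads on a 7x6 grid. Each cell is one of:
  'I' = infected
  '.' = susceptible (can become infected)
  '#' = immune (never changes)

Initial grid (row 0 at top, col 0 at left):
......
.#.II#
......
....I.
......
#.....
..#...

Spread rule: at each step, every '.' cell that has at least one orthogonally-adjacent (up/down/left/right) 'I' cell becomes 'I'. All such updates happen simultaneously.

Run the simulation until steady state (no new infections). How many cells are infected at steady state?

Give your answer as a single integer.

Step 0 (initial): 3 infected
Step 1: +8 new -> 11 infected
Step 2: +8 new -> 19 infected
Step 3: +7 new -> 26 infected
Step 4: +7 new -> 33 infected
Step 5: +3 new -> 36 infected
Step 6: +1 new -> 37 infected
Step 7: +1 new -> 38 infected
Step 8: +0 new -> 38 infected

Answer: 38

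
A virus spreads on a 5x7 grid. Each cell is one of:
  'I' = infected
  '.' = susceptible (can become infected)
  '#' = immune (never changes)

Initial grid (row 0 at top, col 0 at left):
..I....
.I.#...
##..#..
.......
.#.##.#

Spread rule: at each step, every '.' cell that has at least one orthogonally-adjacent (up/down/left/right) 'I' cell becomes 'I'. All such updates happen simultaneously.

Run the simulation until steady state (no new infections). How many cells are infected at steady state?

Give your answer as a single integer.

Step 0 (initial): 2 infected
Step 1: +4 new -> 6 infected
Step 2: +3 new -> 9 infected
Step 3: +4 new -> 13 infected
Step 4: +5 new -> 18 infected
Step 5: +4 new -> 22 infected
Step 6: +3 new -> 25 infected
Step 7: +2 new -> 27 infected
Step 8: +0 new -> 27 infected

Answer: 27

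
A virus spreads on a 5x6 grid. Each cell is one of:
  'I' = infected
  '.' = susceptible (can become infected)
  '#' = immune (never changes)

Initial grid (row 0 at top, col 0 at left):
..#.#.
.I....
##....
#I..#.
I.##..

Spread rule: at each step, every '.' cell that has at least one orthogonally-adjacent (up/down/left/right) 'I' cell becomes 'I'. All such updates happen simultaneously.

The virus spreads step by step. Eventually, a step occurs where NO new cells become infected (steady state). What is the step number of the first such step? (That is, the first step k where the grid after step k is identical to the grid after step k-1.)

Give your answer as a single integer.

Step 0 (initial): 3 infected
Step 1: +5 new -> 8 infected
Step 2: +4 new -> 12 infected
Step 3: +3 new -> 15 infected
Step 4: +2 new -> 17 infected
Step 5: +2 new -> 19 infected
Step 6: +1 new -> 20 infected
Step 7: +1 new -> 21 infected
Step 8: +1 new -> 22 infected
Step 9: +0 new -> 22 infected

Answer: 9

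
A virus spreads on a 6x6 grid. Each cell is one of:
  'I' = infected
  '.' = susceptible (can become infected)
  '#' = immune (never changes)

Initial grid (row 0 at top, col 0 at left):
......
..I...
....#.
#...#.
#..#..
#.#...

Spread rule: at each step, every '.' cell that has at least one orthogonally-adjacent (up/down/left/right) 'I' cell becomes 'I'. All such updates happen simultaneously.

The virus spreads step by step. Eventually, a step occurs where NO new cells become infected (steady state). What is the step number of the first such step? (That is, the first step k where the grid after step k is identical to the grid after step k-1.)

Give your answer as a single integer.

Step 0 (initial): 1 infected
Step 1: +4 new -> 5 infected
Step 2: +7 new -> 12 infected
Step 3: +7 new -> 19 infected
Step 4: +3 new -> 22 infected
Step 5: +2 new -> 24 infected
Step 6: +1 new -> 25 infected
Step 7: +2 new -> 27 infected
Step 8: +1 new -> 28 infected
Step 9: +1 new -> 29 infected
Step 10: +0 new -> 29 infected

Answer: 10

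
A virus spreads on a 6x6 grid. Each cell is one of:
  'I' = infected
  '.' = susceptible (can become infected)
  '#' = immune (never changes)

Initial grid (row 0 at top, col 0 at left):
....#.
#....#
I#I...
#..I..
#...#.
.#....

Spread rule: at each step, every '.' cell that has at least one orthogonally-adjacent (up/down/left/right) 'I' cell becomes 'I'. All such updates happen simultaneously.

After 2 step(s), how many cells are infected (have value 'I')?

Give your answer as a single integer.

Step 0 (initial): 3 infected
Step 1: +5 new -> 8 infected
Step 2: +8 new -> 16 infected

Answer: 16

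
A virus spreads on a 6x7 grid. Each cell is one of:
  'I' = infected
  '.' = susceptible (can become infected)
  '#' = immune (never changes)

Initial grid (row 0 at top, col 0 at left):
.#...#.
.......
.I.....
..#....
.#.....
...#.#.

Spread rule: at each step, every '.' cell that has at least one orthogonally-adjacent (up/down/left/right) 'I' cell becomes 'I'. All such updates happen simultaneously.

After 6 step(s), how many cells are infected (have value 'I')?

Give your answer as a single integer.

Step 0 (initial): 1 infected
Step 1: +4 new -> 5 infected
Step 2: +4 new -> 9 infected
Step 3: +6 new -> 15 infected
Step 4: +6 new -> 21 infected
Step 5: +7 new -> 28 infected
Step 6: +5 new -> 33 infected

Answer: 33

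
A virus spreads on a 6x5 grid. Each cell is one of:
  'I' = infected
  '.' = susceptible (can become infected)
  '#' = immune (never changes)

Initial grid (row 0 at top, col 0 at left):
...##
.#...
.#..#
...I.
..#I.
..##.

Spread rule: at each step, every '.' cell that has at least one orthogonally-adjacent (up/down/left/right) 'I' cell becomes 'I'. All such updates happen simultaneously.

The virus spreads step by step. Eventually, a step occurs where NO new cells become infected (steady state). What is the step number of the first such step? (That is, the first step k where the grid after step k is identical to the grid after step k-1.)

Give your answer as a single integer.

Answer: 7

Derivation:
Step 0 (initial): 2 infected
Step 1: +4 new -> 6 infected
Step 2: +4 new -> 10 infected
Step 3: +4 new -> 14 infected
Step 4: +4 new -> 18 infected
Step 5: +3 new -> 21 infected
Step 6: +1 new -> 22 infected
Step 7: +0 new -> 22 infected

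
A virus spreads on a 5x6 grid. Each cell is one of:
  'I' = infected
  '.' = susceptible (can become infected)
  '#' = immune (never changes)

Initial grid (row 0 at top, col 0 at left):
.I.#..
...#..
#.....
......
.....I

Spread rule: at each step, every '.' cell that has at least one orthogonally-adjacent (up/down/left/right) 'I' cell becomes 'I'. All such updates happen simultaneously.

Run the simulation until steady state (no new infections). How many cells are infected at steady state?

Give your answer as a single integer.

Step 0 (initial): 2 infected
Step 1: +5 new -> 7 infected
Step 2: +6 new -> 13 infected
Step 3: +6 new -> 19 infected
Step 4: +6 new -> 25 infected
Step 5: +2 new -> 27 infected
Step 6: +0 new -> 27 infected

Answer: 27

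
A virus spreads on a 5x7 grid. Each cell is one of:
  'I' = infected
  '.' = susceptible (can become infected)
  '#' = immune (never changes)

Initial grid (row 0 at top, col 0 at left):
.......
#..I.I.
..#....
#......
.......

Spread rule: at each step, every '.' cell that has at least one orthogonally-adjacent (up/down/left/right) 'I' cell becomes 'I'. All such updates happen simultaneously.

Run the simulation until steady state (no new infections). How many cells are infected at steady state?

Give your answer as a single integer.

Step 0 (initial): 2 infected
Step 1: +7 new -> 9 infected
Step 2: +8 new -> 17 infected
Step 3: +7 new -> 24 infected
Step 4: +6 new -> 30 infected
Step 5: +1 new -> 31 infected
Step 6: +1 new -> 32 infected
Step 7: +0 new -> 32 infected

Answer: 32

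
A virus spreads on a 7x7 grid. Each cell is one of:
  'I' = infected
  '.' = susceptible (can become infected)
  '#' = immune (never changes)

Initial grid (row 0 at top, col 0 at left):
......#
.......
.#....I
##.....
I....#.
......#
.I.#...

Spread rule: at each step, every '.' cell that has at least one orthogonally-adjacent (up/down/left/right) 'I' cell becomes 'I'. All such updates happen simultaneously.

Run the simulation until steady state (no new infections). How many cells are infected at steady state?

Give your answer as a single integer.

Step 0 (initial): 3 infected
Step 1: +8 new -> 11 infected
Step 2: +6 new -> 17 infected
Step 3: +7 new -> 24 infected
Step 4: +6 new -> 30 infected
Step 5: +4 new -> 34 infected
Step 6: +3 new -> 37 infected
Step 7: +3 new -> 40 infected
Step 8: +2 new -> 42 infected
Step 9: +0 new -> 42 infected

Answer: 42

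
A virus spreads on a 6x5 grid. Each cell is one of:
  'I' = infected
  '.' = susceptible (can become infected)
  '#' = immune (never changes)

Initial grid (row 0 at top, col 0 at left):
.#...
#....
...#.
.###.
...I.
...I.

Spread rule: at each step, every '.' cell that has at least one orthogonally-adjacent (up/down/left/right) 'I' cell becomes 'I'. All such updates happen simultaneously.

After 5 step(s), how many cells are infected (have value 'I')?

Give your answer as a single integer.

Answer: 17

Derivation:
Step 0 (initial): 2 infected
Step 1: +4 new -> 6 infected
Step 2: +3 new -> 9 infected
Step 3: +3 new -> 12 infected
Step 4: +2 new -> 14 infected
Step 5: +3 new -> 17 infected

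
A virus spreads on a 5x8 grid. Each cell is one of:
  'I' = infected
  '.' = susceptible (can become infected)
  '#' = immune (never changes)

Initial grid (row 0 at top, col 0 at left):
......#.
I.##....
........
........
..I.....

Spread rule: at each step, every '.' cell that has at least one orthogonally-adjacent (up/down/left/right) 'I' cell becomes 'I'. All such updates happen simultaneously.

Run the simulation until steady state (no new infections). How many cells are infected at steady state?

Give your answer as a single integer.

Step 0 (initial): 2 infected
Step 1: +6 new -> 8 infected
Step 2: +8 new -> 16 infected
Step 3: +4 new -> 20 infected
Step 4: +4 new -> 24 infected
Step 5: +5 new -> 29 infected
Step 6: +4 new -> 33 infected
Step 7: +2 new -> 35 infected
Step 8: +1 new -> 36 infected
Step 9: +1 new -> 37 infected
Step 10: +0 new -> 37 infected

Answer: 37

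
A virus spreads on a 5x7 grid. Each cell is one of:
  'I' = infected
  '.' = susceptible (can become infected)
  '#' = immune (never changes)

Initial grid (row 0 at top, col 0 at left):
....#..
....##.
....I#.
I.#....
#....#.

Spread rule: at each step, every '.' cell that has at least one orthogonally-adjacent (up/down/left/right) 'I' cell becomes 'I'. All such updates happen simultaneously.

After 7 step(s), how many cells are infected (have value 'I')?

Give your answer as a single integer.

Step 0 (initial): 2 infected
Step 1: +4 new -> 6 infected
Step 2: +8 new -> 14 infected
Step 3: +7 new -> 21 infected
Step 4: +4 new -> 25 infected
Step 5: +1 new -> 26 infected
Step 6: +1 new -> 27 infected
Step 7: +1 new -> 28 infected

Answer: 28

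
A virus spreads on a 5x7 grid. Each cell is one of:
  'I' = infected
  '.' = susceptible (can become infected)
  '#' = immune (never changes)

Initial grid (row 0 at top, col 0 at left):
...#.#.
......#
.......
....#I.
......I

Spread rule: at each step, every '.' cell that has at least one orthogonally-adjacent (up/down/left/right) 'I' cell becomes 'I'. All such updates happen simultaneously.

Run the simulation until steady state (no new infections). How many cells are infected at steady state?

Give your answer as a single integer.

Step 0 (initial): 2 infected
Step 1: +3 new -> 5 infected
Step 2: +4 new -> 9 infected
Step 3: +3 new -> 12 infected
Step 4: +5 new -> 17 infected
Step 5: +4 new -> 21 infected
Step 6: +5 new -> 26 infected
Step 7: +3 new -> 29 infected
Step 8: +1 new -> 30 infected
Step 9: +0 new -> 30 infected

Answer: 30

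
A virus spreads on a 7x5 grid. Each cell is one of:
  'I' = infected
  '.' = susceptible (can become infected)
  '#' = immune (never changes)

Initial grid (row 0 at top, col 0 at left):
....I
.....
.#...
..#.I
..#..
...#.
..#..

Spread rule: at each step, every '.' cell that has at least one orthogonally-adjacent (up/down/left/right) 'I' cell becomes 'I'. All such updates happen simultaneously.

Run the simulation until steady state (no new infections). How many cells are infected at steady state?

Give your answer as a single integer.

Answer: 30

Derivation:
Step 0 (initial): 2 infected
Step 1: +5 new -> 7 infected
Step 2: +5 new -> 12 infected
Step 3: +4 new -> 16 infected
Step 4: +3 new -> 19 infected
Step 5: +1 new -> 20 infected
Step 6: +1 new -> 21 infected
Step 7: +1 new -> 22 infected
Step 8: +2 new -> 24 infected
Step 9: +2 new -> 26 infected
Step 10: +2 new -> 28 infected
Step 11: +2 new -> 30 infected
Step 12: +0 new -> 30 infected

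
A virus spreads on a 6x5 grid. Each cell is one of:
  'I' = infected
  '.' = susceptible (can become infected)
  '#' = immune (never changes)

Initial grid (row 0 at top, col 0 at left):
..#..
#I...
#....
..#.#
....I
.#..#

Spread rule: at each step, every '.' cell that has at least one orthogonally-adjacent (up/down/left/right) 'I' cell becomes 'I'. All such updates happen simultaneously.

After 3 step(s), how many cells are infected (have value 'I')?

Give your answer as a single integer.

Step 0 (initial): 2 infected
Step 1: +4 new -> 6 infected
Step 2: +7 new -> 13 infected
Step 3: +6 new -> 19 infected

Answer: 19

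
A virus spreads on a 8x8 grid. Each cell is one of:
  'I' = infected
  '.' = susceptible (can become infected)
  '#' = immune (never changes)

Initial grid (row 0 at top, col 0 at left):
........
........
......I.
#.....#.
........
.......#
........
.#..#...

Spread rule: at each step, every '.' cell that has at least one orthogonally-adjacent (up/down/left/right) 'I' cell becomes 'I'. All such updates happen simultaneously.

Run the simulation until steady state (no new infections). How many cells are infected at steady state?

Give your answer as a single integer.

Step 0 (initial): 1 infected
Step 1: +3 new -> 4 infected
Step 2: +6 new -> 10 infected
Step 3: +7 new -> 17 infected
Step 4: +7 new -> 24 infected
Step 5: +8 new -> 32 infected
Step 6: +9 new -> 41 infected
Step 7: +7 new -> 48 infected
Step 8: +6 new -> 54 infected
Step 9: +3 new -> 57 infected
Step 10: +1 new -> 58 infected
Step 11: +1 new -> 59 infected
Step 12: +0 new -> 59 infected

Answer: 59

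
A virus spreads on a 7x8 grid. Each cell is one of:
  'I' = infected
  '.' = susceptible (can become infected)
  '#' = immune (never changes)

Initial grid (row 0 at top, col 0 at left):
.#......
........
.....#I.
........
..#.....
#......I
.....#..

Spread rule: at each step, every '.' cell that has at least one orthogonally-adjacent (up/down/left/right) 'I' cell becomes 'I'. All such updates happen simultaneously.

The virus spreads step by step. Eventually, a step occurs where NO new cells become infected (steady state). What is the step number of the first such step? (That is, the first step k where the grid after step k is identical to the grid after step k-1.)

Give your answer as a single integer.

Step 0 (initial): 2 infected
Step 1: +6 new -> 8 infected
Step 2: +8 new -> 16 infected
Step 3: +6 new -> 22 infected
Step 4: +7 new -> 29 infected
Step 5: +7 new -> 36 infected
Step 6: +6 new -> 42 infected
Step 7: +5 new -> 47 infected
Step 8: +4 new -> 51 infected
Step 9: +0 new -> 51 infected

Answer: 9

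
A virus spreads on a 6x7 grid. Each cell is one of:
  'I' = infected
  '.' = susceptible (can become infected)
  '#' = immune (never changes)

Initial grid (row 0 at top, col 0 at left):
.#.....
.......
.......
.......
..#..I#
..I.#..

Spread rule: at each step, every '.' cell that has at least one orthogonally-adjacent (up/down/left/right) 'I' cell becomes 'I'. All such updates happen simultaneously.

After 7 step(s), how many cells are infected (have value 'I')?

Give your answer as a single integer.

Answer: 38

Derivation:
Step 0 (initial): 2 infected
Step 1: +5 new -> 7 infected
Step 2: +7 new -> 14 infected
Step 3: +6 new -> 20 infected
Step 4: +7 new -> 27 infected
Step 5: +6 new -> 33 infected
Step 6: +3 new -> 36 infected
Step 7: +2 new -> 38 infected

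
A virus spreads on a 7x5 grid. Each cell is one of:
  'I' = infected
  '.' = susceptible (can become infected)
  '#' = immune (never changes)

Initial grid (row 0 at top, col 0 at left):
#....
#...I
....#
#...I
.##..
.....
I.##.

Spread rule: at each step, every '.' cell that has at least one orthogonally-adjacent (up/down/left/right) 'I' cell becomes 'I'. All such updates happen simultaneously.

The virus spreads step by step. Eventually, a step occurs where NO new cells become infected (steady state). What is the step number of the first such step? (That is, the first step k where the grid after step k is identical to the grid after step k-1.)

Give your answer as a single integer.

Step 0 (initial): 3 infected
Step 1: +6 new -> 9 infected
Step 2: +8 new -> 17 infected
Step 3: +7 new -> 24 infected
Step 4: +2 new -> 26 infected
Step 5: +1 new -> 27 infected
Step 6: +0 new -> 27 infected

Answer: 6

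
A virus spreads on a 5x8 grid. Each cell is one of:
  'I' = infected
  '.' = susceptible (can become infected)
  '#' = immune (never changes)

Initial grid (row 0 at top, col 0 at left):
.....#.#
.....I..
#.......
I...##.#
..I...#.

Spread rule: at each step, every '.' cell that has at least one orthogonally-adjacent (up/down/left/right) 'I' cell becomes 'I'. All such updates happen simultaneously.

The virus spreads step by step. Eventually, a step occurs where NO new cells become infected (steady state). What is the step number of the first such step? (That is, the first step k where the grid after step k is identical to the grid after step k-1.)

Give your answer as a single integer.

Step 0 (initial): 3 infected
Step 1: +8 new -> 11 infected
Step 2: +10 new -> 21 infected
Step 3: +7 new -> 28 infected
Step 4: +3 new -> 31 infected
Step 5: +1 new -> 32 infected
Step 6: +0 new -> 32 infected

Answer: 6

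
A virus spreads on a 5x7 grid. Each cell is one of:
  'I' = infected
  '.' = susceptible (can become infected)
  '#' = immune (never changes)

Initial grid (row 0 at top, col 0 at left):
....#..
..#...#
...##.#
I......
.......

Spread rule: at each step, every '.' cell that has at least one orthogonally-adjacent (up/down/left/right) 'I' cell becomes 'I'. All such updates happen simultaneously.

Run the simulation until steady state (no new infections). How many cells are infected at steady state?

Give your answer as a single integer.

Step 0 (initial): 1 infected
Step 1: +3 new -> 4 infected
Step 2: +4 new -> 8 infected
Step 3: +5 new -> 13 infected
Step 4: +3 new -> 16 infected
Step 5: +3 new -> 19 infected
Step 6: +4 new -> 23 infected
Step 7: +3 new -> 26 infected
Step 8: +2 new -> 28 infected
Step 9: +1 new -> 29 infected
Step 10: +0 new -> 29 infected

Answer: 29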